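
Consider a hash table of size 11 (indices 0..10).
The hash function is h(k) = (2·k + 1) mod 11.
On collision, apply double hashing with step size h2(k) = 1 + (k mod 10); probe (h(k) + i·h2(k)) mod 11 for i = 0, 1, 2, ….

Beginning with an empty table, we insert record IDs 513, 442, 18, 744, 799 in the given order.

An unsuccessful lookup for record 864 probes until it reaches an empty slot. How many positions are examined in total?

513 hashes to 4; slot 4 is free → place at 4.
442 hashes to 5; slot 5 is free → place at 5.
18 hashes to 4, h2=9; 4 taken → place at 2.
744 hashes to 4, h2=5; 4 taken → place at 9.
799 hashes to 4, h2=10; 4 taken → place at 3.
Table: [_, _, 18, 799, 513, 442, _, _, _, 744, _]
Lookup 864: h=2, h2=5, probe 2,7 → slot 7 empty, not found.

2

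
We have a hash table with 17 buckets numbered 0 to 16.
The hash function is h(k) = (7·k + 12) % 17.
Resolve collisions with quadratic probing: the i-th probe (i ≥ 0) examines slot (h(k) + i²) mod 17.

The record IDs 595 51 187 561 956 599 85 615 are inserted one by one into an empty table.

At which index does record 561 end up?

4

595: h=12 -> slot 12
51: h=12, probe 12,13 -> slot 13
187: h=12, probe 12,13,16 -> slot 16
561: h=12, probe 12,13,16,4 -> slot 4
956: h=6 -> slot 6
599: h=6, probe 6,7 -> slot 7
85: h=12, probe 12,13,16,4,11 -> slot 11
615: h=16, probe 16,0 -> slot 0
Table: [615, ., ., ., 561, ., 956, 599, ., ., ., 85, 595, 51, ., ., 187]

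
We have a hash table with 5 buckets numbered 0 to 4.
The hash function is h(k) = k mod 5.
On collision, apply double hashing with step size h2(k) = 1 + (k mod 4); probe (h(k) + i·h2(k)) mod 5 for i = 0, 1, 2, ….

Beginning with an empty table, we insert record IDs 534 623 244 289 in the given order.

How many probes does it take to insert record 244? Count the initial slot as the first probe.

2

Insert 534: h=4, slot 4 empty -> index 4.
Insert 623: h=3, slot 3 empty -> index 3.
Insert 244: h=4, h2=1, slot 4 occupied -> index 0.
Insert 289: h=4, h2=2, slot 4 occupied -> index 1.
Table: [244, 289, ., 623, 534]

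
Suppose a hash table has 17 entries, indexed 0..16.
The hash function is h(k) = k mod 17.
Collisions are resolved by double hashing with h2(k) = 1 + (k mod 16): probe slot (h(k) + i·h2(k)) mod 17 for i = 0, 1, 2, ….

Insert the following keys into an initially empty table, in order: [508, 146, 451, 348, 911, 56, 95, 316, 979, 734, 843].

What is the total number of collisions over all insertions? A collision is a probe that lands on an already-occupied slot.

Insert 508: h=15, slot 15 empty → index 15.
Insert 146: h=10, slot 10 empty → index 10.
Insert 451: h=9, slot 9 empty → index 9.
Insert 348: h=8, slot 8 empty → index 8.
Insert 911: h=10, h2=16, slots 10,9,8 occupied → index 7.
Insert 56: h=5, slot 5 empty → index 5.
Insert 95: h=10, h2=16, slots 10,9,8,7 occupied → index 6.
Insert 316: h=10, h2=13, slots 10,6 occupied → index 2.
Insert 979: h=10, h2=4, slot 10 occupied → index 14.
Insert 734: h=3, slot 3 empty → index 3.
Insert 843: h=10, h2=12, slots 10,5 occupied → index 0.
Table: [843, —, 316, 734, —, 56, 95, 911, 348, 451, 146, —, —, —, 979, 508, —]

12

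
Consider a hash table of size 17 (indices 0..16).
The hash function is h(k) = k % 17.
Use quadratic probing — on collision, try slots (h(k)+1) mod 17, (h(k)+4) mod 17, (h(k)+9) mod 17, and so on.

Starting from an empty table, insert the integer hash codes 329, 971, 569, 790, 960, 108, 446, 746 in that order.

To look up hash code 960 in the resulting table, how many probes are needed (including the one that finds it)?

3

Insert 329: h=6, slot 6 empty -> index 6.
Insert 971: h=2, slot 2 empty -> index 2.
Insert 569: h=8, slot 8 empty -> index 8.
Insert 790: h=8, slot 8 occupied -> index 9.
Insert 960: h=8, slots 8,9 occupied -> index 12.
Insert 108: h=6, slot 6 occupied -> index 7.
Insert 446: h=4, slot 4 empty -> index 4.
Insert 746: h=15, slot 15 empty -> index 15.
Table: [_, _, 971, _, 446, _, 329, 108, 569, 790, _, _, 960, _, _, 746, _]
Lookup 960: h=8, probe 8,9,12 → found at 12.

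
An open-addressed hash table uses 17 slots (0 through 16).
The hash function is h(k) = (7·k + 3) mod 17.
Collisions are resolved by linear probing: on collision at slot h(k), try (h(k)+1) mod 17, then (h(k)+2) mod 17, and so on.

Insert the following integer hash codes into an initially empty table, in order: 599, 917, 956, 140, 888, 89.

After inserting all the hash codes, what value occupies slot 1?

Insert 599: h=14, slot 14 empty -> index 14.
Insert 917: h=13, slot 13 empty -> index 13.
Insert 956: h=14, slot 14 occupied -> index 15.
Insert 140: h=14, slots 14,15 occupied -> index 16.
Insert 888: h=14, slots 14,15,16 occupied -> index 0.
Insert 89: h=14, slots 14,15,16,0 occupied -> index 1.
Table: [888, 89, ., ., ., ., ., ., ., ., ., ., ., 917, 599, 956, 140]

89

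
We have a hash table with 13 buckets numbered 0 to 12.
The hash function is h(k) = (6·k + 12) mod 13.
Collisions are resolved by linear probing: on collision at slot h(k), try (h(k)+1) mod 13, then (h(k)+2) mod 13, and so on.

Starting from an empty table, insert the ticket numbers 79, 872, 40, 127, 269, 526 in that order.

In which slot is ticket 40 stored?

79 hashes to 5; slot 5 is free => place at 5.
872 hashes to 5; 5 taken => place at 6.
40 hashes to 5; 5,6 taken => place at 7.
127 hashes to 7; 7 taken => place at 8.
269 hashes to 1; slot 1 is free => place at 1.
526 hashes to 9; slot 9 is free => place at 9.
Table: [., 269, ., ., ., 79, 872, 40, 127, 526, ., ., .]

7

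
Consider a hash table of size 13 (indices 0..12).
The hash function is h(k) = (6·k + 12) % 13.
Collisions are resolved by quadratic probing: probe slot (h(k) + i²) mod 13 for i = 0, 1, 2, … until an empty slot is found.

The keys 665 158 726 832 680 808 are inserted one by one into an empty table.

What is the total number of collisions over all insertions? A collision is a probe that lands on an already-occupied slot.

665 hashes to 11; slot 11 is free => place at 11.
158 hashes to 11; 11 taken => place at 12.
726 hashes to 0; slot 0 is free => place at 0.
832 hashes to 12; 12,0 taken => place at 3.
680 hashes to 10; slot 10 is free => place at 10.
808 hashes to 11; 11,12 taken => place at 2.
Table: [726, ., 808, 832, ., ., ., ., ., ., 680, 665, 158]

5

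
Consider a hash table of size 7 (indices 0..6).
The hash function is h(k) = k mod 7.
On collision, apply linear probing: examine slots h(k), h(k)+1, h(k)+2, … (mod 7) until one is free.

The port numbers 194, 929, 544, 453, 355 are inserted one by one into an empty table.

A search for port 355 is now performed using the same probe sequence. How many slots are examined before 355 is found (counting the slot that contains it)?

5

194 hashes to 5; slot 5 is free -> place at 5.
929 hashes to 5; 5 taken -> place at 6.
544 hashes to 5; 5,6 taken -> place at 0.
453 hashes to 5; 5,6,0 taken -> place at 1.
355 hashes to 5; 5,6,0,1 taken -> place at 2.
Table: [544, 453, 355, —, —, 194, 929]
Lookup 355: h=5, probe 5,6,0,1,2 → found at 2.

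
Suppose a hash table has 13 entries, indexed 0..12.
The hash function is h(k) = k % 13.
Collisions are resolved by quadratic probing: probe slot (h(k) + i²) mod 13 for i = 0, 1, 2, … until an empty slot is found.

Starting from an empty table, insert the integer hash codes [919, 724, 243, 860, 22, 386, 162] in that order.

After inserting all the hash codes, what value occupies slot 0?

243

919: h=9 → slot 9
724: h=9, probe 9,10 → slot 10
243: h=9, probe 9,10,0 → slot 0
860: h=2 → slot 2
22: h=9, probe 9,10,0,5 → slot 5
386: h=9, probe 9,10,0,5,12 → slot 12
162: h=6 → slot 6
Table: [243, ., 860, ., ., 22, 162, ., ., 919, 724, ., 386]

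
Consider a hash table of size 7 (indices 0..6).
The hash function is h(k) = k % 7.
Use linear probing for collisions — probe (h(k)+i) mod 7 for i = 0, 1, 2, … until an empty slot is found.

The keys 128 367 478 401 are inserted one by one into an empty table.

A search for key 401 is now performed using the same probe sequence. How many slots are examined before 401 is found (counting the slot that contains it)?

128: h=2 => slot 2
367: h=3 => slot 3
478: h=2, probe 2,3,4 => slot 4
401: h=2, probe 2,3,4,5 => slot 5
Table: [., ., 128, 367, 478, 401, .]
Lookup 401: h=2, probe 2,3,4,5 → found at 5.

4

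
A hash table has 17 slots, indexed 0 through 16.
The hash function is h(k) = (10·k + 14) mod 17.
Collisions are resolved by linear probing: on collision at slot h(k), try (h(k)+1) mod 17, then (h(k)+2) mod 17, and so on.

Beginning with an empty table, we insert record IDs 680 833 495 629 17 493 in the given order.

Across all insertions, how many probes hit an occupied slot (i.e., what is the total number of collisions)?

Insert 680: h=14, slot 14 empty -> index 14.
Insert 833: h=14, slot 14 occupied -> index 15.
Insert 495: h=0, slot 0 empty -> index 0.
Insert 629: h=14, slots 14,15 occupied -> index 16.
Insert 17: h=14, slots 14,15,16,0 occupied -> index 1.
Insert 493: h=14, slots 14,15,16,0,1 occupied -> index 2.
Table: [495, 17, 493, ., ., ., ., ., ., ., ., ., ., ., 680, 833, 629]

12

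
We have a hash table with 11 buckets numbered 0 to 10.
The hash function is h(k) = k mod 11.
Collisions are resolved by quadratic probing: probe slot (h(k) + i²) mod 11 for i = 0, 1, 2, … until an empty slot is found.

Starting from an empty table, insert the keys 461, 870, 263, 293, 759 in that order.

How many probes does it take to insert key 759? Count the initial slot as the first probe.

3

461: h=10 -> slot 10
870: h=1 -> slot 1
263: h=10, probe 10,0 -> slot 0
293: h=7 -> slot 7
759: h=0, probe 0,1,4 -> slot 4
Table: [263, 870, ., ., 759, ., ., 293, ., ., 461]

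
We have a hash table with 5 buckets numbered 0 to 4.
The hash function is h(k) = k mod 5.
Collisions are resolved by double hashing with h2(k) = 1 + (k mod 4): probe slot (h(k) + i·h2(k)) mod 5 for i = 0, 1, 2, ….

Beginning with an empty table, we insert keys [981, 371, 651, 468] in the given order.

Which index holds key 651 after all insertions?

981: h=1 => slot 1
371: h=1, h2=4, probe 1,0 => slot 0
651: h=1, h2=4, probe 1,0,4 => slot 4
468: h=3 => slot 3
Table: [371, 981, —, 468, 651]

4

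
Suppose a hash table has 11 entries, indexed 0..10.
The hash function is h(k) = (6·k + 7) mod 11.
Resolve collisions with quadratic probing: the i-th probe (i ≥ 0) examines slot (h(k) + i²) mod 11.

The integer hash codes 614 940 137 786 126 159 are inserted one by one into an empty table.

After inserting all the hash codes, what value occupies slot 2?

126

614 hashes to 6; slot 6 is free -> place at 6.
940 hashes to 4; slot 4 is free -> place at 4.
137 hashes to 4; 4 taken -> place at 5.
786 hashes to 4; 4,5 taken -> place at 8.
126 hashes to 4; 4,5,8 taken -> place at 2.
159 hashes to 4; 4,5,8,2 taken -> place at 9.
Table: [-, -, 126, -, 940, 137, 614, -, 786, 159, -]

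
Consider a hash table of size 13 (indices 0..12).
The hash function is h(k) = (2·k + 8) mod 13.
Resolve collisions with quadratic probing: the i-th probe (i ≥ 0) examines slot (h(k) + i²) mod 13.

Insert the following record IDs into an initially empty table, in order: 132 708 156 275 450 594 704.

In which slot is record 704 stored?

3

132 hashes to 12; slot 12 is free → place at 12.
708 hashes to 7; slot 7 is free → place at 7.
156 hashes to 8; slot 8 is free → place at 8.
275 hashes to 12; 12 taken → place at 0.
450 hashes to 11; slot 11 is free → place at 11.
594 hashes to 0; 0 taken → place at 1.
704 hashes to 12; 12,0 taken → place at 3.
Table: [275, 594, _, 704, _, _, _, 708, 156, _, _, 450, 132]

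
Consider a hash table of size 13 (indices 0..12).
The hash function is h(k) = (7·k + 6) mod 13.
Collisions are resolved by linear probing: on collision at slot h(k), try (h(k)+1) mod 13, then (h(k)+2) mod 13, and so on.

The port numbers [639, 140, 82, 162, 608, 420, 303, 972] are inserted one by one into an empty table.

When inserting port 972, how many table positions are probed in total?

Insert 639: h=7, slot 7 empty => index 7.
Insert 140: h=11, slot 11 empty => index 11.
Insert 82: h=8, slot 8 empty => index 8.
Insert 162: h=9, slot 9 empty => index 9.
Insert 608: h=11, slot 11 occupied => index 12.
Insert 420: h=8, slots 8,9 occupied => index 10.
Insert 303: h=8, slots 8,9,10,11,12 occupied => index 0.
Insert 972: h=11, slots 11,12,0 occupied => index 1.
Table: [303, 972, ., ., ., ., ., 639, 82, 162, 420, 140, 608]

4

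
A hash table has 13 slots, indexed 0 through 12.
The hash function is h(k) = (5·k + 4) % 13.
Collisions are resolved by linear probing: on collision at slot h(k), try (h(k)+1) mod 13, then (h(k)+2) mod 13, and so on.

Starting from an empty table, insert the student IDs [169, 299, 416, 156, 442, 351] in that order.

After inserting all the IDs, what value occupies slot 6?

169: h=4 => slot 4
299: h=4, probe 4,5 => slot 5
416: h=4, probe 4,5,6 => slot 6
156: h=4, probe 4,5,6,7 => slot 7
442: h=4, probe 4,5,6,7,8 => slot 8
351: h=4, probe 4,5,6,7,8,9 => slot 9
Table: [∅, ∅, ∅, ∅, 169, 299, 416, 156, 442, 351, ∅, ∅, ∅]

416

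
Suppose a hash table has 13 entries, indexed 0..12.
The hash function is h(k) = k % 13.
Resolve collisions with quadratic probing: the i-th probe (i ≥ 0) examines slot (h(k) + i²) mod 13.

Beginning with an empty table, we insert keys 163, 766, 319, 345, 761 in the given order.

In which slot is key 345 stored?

11

Insert 163: h=7, slot 7 empty → index 7.
Insert 766: h=12, slot 12 empty → index 12.
Insert 319: h=7, slot 7 occupied → index 8.
Insert 345: h=7, slots 7,8 occupied → index 11.
Insert 761: h=7, slots 7,8,11 occupied → index 3.
Table: [_, _, _, 761, _, _, _, 163, 319, _, _, 345, 766]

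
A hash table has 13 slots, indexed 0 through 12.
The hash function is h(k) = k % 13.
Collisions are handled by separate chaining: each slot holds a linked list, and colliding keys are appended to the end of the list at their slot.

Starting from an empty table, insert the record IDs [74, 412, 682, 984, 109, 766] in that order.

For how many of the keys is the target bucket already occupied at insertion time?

74 -> bucket 9
412 -> bucket 9 (collision)
682 -> bucket 6
984 -> bucket 9 (collision)
109 -> bucket 5
766 -> bucket 12
Final buckets:
0: ∅
1: ∅
2: ∅
3: ∅
4: ∅
5: 109
6: 682
7: ∅
8: ∅
9: 74 -> 412 -> 984
10: ∅
11: ∅
12: 766

2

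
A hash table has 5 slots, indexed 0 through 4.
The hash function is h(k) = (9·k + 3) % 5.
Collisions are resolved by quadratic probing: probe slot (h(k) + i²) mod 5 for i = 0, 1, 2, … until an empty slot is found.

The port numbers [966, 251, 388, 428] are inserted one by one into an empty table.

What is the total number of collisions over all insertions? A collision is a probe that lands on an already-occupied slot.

2

966 hashes to 2; slot 2 is free → place at 2.
251 hashes to 2; 2 taken → place at 3.
388 hashes to 0; slot 0 is free → place at 0.
428 hashes to 0; 0 taken → place at 1.
Table: [388, 428, 966, 251, —]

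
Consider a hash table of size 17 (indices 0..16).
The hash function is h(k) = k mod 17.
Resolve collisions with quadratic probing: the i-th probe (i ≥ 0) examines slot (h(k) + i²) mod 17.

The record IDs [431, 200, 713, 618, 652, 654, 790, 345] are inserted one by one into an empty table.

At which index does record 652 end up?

431 hashes to 6; slot 6 is free → place at 6.
200 hashes to 13; slot 13 is free → place at 13.
713 hashes to 16; slot 16 is free → place at 16.
618 hashes to 6; 6 taken → place at 7.
652 hashes to 6; 6,7 taken → place at 10.
654 hashes to 8; slot 8 is free → place at 8.
790 hashes to 8; 8 taken → place at 9.
345 hashes to 5; slot 5 is free → place at 5.
Table: [_, _, _, _, _, 345, 431, 618, 654, 790, 652, _, _, 200, _, _, 713]

10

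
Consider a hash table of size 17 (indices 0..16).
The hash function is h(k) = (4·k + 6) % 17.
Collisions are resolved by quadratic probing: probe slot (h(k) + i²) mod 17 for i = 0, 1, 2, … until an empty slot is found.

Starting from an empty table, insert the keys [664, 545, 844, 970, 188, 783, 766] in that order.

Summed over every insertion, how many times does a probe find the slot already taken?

Insert 664: h=10, slot 10 empty → index 10.
Insert 545: h=10, slot 10 occupied → index 11.
Insert 844: h=16, slot 16 empty → index 16.
Insert 970: h=10, slots 10,11 occupied → index 14.
Insert 188: h=10, slots 10,11,14 occupied → index 2.
Insert 783: h=10, slots 10,11,14,2 occupied → index 9.
Insert 766: h=10, slots 10,11,14,2,9 occupied → index 1.
Table: [-, 766, 188, -, -, -, -, -, -, 783, 664, 545, -, -, 970, -, 844]

15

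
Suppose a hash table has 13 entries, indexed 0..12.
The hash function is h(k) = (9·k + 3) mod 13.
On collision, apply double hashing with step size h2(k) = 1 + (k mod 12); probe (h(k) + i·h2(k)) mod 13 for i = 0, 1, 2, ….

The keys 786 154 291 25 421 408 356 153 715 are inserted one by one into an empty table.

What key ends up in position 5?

786

786: h=5 => slot 5
154: h=11 => slot 11
291: h=9 => slot 9
25: h=7 => slot 7
421: h=9, h2=2, probe 9,11,0 => slot 0
408: h=9, h2=1, probe 9,10 => slot 10
356: h=9, h2=9, probe 9,5,1 => slot 1
153: h=2 => slot 2
715: h=3 => slot 3
Table: [421, 356, 153, 715, ., 786, ., 25, ., 291, 408, 154, .]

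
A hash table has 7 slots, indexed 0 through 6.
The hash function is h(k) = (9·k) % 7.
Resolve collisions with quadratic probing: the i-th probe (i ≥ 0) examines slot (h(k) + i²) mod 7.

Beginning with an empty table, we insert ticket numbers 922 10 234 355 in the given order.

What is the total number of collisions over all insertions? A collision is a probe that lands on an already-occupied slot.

922: h=3 → slot 3
10: h=6 → slot 6
234: h=6, probe 6,0 → slot 0
355: h=3, probe 3,4 → slot 4
Table: [234, _, _, 922, 355, _, 10]

2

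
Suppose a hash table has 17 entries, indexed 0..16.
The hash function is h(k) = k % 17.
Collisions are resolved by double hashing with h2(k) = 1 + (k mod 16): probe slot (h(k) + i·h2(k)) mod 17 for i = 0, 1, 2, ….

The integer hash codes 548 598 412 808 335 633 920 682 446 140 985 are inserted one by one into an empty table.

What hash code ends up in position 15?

446

Insert 548: h=4, slot 4 empty → index 4.
Insert 598: h=3, slot 3 empty → index 3.
Insert 412: h=4, h2=13, slot 4 occupied → index 0.
Insert 808: h=9, slot 9 empty → index 9.
Insert 335: h=12, slot 12 empty → index 12.
Insert 633: h=4, h2=10, slot 4 occupied → index 14.
Insert 920: h=2, slot 2 empty → index 2.
Insert 682: h=2, h2=11, slot 2 occupied → index 13.
Insert 446: h=4, h2=15, slots 4,2,0 occupied → index 15.
Insert 140: h=4, h2=13, slots 4,0,13,9 occupied → index 5.
Insert 985: h=16, slot 16 empty → index 16.
Table: [412, _, 920, 598, 548, 140, _, _, _, 808, _, _, 335, 682, 633, 446, 985]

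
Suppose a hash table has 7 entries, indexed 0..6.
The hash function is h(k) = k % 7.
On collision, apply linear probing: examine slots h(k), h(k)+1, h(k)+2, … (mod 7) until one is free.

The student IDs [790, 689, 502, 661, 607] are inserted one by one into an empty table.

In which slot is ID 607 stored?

790: h=6 → slot 6
689: h=3 → slot 3
502: h=5 → slot 5
661: h=3, probe 3,4 → slot 4
607: h=5, probe 5,6,0 → slot 0
Table: [607, -, -, 689, 661, 502, 790]

0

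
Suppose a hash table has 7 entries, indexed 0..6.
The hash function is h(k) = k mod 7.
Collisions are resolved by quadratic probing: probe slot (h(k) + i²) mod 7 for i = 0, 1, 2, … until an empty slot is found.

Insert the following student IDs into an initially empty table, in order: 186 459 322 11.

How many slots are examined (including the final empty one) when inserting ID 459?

Insert 186: h=4, slot 4 empty -> index 4.
Insert 459: h=4, slot 4 occupied -> index 5.
Insert 322: h=0, slot 0 empty -> index 0.
Insert 11: h=4, slots 4,5 occupied -> index 1.
Table: [322, 11, —, —, 186, 459, —]

2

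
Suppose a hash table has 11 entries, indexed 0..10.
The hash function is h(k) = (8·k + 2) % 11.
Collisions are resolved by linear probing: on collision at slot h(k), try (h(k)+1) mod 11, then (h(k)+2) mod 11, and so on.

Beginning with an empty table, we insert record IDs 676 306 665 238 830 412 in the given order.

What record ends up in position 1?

412

676: h=9 -> slot 9
306: h=8 -> slot 8
665: h=9, probe 9,10 -> slot 10
238: h=3 -> slot 3
830: h=9, probe 9,10,0 -> slot 0
412: h=9, probe 9,10,0,1 -> slot 1
Table: [830, 412, ∅, 238, ∅, ∅, ∅, ∅, 306, 676, 665]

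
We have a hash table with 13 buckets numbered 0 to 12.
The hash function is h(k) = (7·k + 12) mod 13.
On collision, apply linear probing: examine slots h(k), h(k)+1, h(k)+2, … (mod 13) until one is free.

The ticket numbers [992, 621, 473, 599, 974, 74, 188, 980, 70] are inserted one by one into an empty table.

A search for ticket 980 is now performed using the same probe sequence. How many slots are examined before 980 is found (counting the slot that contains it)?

992 hashes to 1; slot 1 is free => place at 1.
621 hashes to 4; slot 4 is free => place at 4.
473 hashes to 8; slot 8 is free => place at 8.
599 hashes to 6; slot 6 is free => place at 6.
974 hashes to 5; slot 5 is free => place at 5.
74 hashes to 10; slot 10 is free => place at 10.
188 hashes to 2; slot 2 is free => place at 2.
980 hashes to 8; 8 taken => place at 9.
70 hashes to 8; 8,9,10 taken => place at 11.
Table: [-, 992, 188, -, 621, 974, 599, -, 473, 980, 74, 70, -]
Lookup 980: h=8, probe 8,9 → found at 9.

2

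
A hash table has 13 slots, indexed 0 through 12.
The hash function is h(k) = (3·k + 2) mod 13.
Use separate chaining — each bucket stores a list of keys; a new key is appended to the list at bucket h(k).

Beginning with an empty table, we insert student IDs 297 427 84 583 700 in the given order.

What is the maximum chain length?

297 -> bucket 9
427 -> bucket 9 (collision)
84 -> bucket 7
583 -> bucket 9 (collision)
700 -> bucket 9 (collision)
Final buckets:
0: .
1: .
2: .
3: .
4: .
5: .
6: .
7: 84
8: .
9: 297 -> 427 -> 583 -> 700
10: .
11: .
12: .

4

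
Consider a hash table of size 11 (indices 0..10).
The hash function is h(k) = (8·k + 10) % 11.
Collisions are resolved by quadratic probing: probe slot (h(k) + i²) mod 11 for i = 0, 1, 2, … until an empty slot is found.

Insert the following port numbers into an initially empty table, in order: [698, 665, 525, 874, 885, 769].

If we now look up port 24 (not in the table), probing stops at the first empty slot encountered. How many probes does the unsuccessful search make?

698 hashes to 6; slot 6 is free => place at 6.
665 hashes to 6; 6 taken => place at 7.
525 hashes to 8; slot 8 is free => place at 8.
874 hashes to 6; 6,7 taken => place at 10.
885 hashes to 6; 6,7,10 taken => place at 4.
769 hashes to 2; slot 2 is free => place at 2.
Table: [∅, ∅, 769, ∅, 885, ∅, 698, 665, 525, ∅, 874]
Lookup 24: h=4, probe 4,5 → slot 5 empty, not found.

2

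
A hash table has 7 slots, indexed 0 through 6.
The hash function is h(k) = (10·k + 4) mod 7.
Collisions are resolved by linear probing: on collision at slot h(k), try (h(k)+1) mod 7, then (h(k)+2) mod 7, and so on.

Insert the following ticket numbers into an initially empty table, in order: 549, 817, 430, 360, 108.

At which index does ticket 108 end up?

2

549 hashes to 6; slot 6 is free => place at 6.
817 hashes to 5; slot 5 is free => place at 5.
430 hashes to 6; 6 taken => place at 0.
360 hashes to 6; 6,0 taken => place at 1.
108 hashes to 6; 6,0,1 taken => place at 2.
Table: [430, 360, 108, —, —, 817, 549]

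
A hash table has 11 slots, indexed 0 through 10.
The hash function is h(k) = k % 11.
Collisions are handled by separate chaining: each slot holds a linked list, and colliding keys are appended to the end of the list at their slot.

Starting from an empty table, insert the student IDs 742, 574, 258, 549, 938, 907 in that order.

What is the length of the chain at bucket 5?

3

742 -> bucket 5
574 -> bucket 2
258 -> bucket 5 (collision)
549 -> bucket 10
938 -> bucket 3
907 -> bucket 5 (collision)
Final buckets:
0: ∅
1: ∅
2: 574
3: 938
4: ∅
5: 742 -> 258 -> 907
6: ∅
7: ∅
8: ∅
9: ∅
10: 549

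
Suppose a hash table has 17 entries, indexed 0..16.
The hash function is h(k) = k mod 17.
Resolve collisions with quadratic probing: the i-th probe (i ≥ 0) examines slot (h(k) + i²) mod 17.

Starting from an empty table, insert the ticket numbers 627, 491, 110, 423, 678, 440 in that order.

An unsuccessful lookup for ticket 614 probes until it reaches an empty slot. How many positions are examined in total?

627: h=15 → slot 15
491: h=15, probe 15,16 → slot 16
110: h=8 → slot 8
423: h=15, probe 15,16,2 → slot 2
678: h=15, probe 15,16,2,7 → slot 7
440: h=15, probe 15,16,2,7,14 → slot 14
Table: [—, —, 423, —, —, —, —, 678, 110, —, —, —, —, —, 440, 627, 491]
Lookup 614: h=2, probe 2,3 → slot 3 empty, not found.

2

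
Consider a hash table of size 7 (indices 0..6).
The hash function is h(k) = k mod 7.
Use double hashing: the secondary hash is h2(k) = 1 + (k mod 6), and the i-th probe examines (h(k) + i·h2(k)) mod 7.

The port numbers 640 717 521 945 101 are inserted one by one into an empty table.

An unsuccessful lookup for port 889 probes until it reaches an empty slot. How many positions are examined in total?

640 hashes to 3; slot 3 is free => place at 3.
717 hashes to 3, h2=4; 3 taken => place at 0.
521 hashes to 3, h2=6; 3 taken => place at 2.
945 hashes to 0, h2=4; 0 taken => place at 4.
101 hashes to 3, h2=6; 3,2 taken => place at 1.
Table: [717, 101, 521, 640, 945, ∅, ∅]
Lookup 889: h=0, h2=2, probe 0,2,4,6 → slot 6 empty, not found.

4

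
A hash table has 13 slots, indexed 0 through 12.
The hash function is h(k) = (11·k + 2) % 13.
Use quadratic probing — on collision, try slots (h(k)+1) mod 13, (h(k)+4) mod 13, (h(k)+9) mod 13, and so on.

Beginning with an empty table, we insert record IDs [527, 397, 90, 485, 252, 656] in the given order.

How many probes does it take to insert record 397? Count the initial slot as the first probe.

527: h=1 => slot 1
397: h=1, probe 1,2 => slot 2
90: h=4 => slot 4
485: h=7 => slot 7
252: h=5 => slot 5
656: h=3 => slot 3
Table: [_, 527, 397, 656, 90, 252, _, 485, _, _, _, _, _]

2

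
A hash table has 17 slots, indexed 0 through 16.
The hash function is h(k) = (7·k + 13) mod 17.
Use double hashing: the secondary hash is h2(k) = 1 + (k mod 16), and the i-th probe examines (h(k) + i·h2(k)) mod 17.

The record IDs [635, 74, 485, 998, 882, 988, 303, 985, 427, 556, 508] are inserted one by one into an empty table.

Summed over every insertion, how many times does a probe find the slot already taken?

10

635 hashes to 4; slot 4 is free → place at 4.
74 hashes to 4, h2=11; 4 taken → place at 15.
485 hashes to 8; slot 8 is free → place at 8.
998 hashes to 12; slot 12 is free → place at 12.
882 hashes to 16; slot 16 is free → place at 16.
988 hashes to 10; slot 10 is free → place at 10.
303 hashes to 9; slot 9 is free → place at 9.
985 hashes to 6; slot 6 is free → place at 6.
427 hashes to 10, h2=12; 10 taken → place at 5.
556 hashes to 12, h2=13; 12,8,4 taken → place at 0.
508 hashes to 16, h2=13; 16,12,8,4,0 taken → place at 13.
Table: [556, ∅, ∅, ∅, 635, 427, 985, ∅, 485, 303, 988, ∅, 998, 508, ∅, 74, 882]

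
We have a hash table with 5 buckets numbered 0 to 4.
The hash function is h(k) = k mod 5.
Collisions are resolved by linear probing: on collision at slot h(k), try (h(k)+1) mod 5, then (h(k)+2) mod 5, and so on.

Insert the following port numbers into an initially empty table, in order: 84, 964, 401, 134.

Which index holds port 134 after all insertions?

84 hashes to 4; slot 4 is free → place at 4.
964 hashes to 4; 4 taken → place at 0.
401 hashes to 1; slot 1 is free → place at 1.
134 hashes to 4; 4,0,1 taken → place at 2.
Table: [964, 401, 134, _, 84]

2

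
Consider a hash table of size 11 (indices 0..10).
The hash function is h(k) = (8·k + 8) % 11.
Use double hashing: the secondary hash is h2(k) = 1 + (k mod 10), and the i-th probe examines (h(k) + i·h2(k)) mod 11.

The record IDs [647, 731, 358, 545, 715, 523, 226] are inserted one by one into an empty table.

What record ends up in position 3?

647

647: h=3 -> slot 3
731: h=4 -> slot 4
358: h=1 -> slot 1
545: h=1, h2=6, probe 1,7 -> slot 7
715: h=8 -> slot 8
523: h=1, h2=4, probe 1,5 -> slot 5
226: h=1, h2=7, probe 1,8,4,0 -> slot 0
Table: [226, 358, -, 647, 731, 523, -, 545, 715, -, -]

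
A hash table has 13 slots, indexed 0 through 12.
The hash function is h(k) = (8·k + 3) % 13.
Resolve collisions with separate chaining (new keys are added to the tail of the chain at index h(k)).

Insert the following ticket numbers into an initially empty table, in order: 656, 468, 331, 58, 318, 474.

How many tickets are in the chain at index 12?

656 -> bucket 12
468 -> bucket 3
331 -> bucket 12 (collision)
58 -> bucket 12 (collision)
318 -> bucket 12 (collision)
474 -> bucket 12 (collision)
Final buckets:
0: .
1: .
2: .
3: 468
4: .
5: .
6: .
7: .
8: .
9: .
10: .
11: .
12: 656 -> 331 -> 58 -> 318 -> 474

5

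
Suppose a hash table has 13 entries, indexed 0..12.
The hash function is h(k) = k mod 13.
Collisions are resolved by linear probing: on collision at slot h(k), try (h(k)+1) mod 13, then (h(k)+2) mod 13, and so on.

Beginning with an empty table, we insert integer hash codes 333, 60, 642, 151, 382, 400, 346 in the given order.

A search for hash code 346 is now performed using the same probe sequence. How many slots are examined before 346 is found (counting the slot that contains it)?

5

333 hashes to 8; slot 8 is free -> place at 8.
60 hashes to 8; 8 taken -> place at 9.
642 hashes to 5; slot 5 is free -> place at 5.
151 hashes to 8; 8,9 taken -> place at 10.
382 hashes to 5; 5 taken -> place at 6.
400 hashes to 10; 10 taken -> place at 11.
346 hashes to 8; 8,9,10,11 taken -> place at 12.
Table: [∅, ∅, ∅, ∅, ∅, 642, 382, ∅, 333, 60, 151, 400, 346]
Lookup 346: h=8, probe 8,9,10,11,12 → found at 12.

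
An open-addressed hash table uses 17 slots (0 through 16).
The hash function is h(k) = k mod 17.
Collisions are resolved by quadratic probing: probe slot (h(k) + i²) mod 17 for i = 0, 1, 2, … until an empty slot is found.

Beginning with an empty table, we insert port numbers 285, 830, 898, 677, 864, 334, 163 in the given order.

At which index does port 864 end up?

6

285 hashes to 13; slot 13 is free -> place at 13.
830 hashes to 14; slot 14 is free -> place at 14.
898 hashes to 14; 14 taken -> place at 15.
677 hashes to 14; 14,15 taken -> place at 1.
864 hashes to 14; 14,15,1 taken -> place at 6.
334 hashes to 11; slot 11 is free -> place at 11.
163 hashes to 10; slot 10 is free -> place at 10.
Table: [-, 677, -, -, -, -, 864, -, -, -, 163, 334, -, 285, 830, 898, -]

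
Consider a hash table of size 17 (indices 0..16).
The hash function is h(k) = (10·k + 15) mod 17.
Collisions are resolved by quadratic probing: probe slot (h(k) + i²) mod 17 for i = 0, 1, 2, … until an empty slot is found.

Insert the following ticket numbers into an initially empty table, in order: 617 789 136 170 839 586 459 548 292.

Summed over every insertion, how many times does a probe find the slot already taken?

3

617 hashes to 14; slot 14 is free -> place at 14.
789 hashes to 0; slot 0 is free -> place at 0.
136 hashes to 15; slot 15 is free -> place at 15.
170 hashes to 15; 15 taken -> place at 16.
839 hashes to 7; slot 7 is free -> place at 7.
586 hashes to 10; slot 10 is free -> place at 10.
459 hashes to 15; 15,16 taken -> place at 2.
548 hashes to 4; slot 4 is free -> place at 4.
292 hashes to 11; slot 11 is free -> place at 11.
Table: [789, -, 459, -, 548, -, -, 839, -, -, 586, 292, -, -, 617, 136, 170]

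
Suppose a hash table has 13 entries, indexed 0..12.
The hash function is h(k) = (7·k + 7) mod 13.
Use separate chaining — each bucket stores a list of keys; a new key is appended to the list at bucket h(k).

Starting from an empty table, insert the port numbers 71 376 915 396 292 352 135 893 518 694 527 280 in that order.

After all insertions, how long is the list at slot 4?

2

71 → bucket 10
376 → bucket 0
915 → bucket 3
396 → bucket 10 (collision)
292 → bucket 10 (collision)
352 → bucket 1
135 → bucket 3 (collision)
893 → bucket 5
518 → bucket 6
694 → bucket 3 (collision)
527 → bucket 4
280 → bucket 4 (collision)
Final buckets:
0: 376
1: 352
2: _
3: 915 -> 135 -> 694
4: 527 -> 280
5: 893
6: 518
7: _
8: _
9: _
10: 71 -> 396 -> 292
11: _
12: _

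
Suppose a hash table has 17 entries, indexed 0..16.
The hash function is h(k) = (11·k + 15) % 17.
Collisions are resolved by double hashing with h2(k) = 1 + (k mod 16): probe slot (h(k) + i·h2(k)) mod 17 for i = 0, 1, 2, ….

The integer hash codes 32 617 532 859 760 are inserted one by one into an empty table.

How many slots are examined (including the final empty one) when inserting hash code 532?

2

32: h=10 -> slot 10
617: h=2 -> slot 2
532: h=2, h2=5, probe 2,7 -> slot 7
859: h=12 -> slot 12
760: h=11 -> slot 11
Table: [-, -, 617, -, -, -, -, 532, -, -, 32, 760, 859, -, -, -, -]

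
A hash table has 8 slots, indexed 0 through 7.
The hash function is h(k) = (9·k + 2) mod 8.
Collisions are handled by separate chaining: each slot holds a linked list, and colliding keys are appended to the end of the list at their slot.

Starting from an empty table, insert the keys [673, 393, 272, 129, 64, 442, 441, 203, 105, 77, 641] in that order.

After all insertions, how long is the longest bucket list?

6

673 -> bucket 3
393 -> bucket 3 (collision)
272 -> bucket 2
129 -> bucket 3 (collision)
64 -> bucket 2 (collision)
442 -> bucket 4
441 -> bucket 3 (collision)
203 -> bucket 5
105 -> bucket 3 (collision)
77 -> bucket 7
641 -> bucket 3 (collision)
Final buckets:
0: _
1: _
2: 272 -> 64
3: 673 -> 393 -> 129 -> 441 -> 105 -> 641
4: 442
5: 203
6: _
7: 77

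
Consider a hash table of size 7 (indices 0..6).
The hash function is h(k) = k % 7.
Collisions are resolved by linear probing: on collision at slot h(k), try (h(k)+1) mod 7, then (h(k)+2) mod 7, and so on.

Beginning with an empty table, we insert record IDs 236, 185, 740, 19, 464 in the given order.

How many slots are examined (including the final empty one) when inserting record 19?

3

236: h=5 => slot 5
185: h=3 => slot 3
740: h=5, probe 5,6 => slot 6
19: h=5, probe 5,6,0 => slot 0
464: h=2 => slot 2
Table: [19, -, 464, 185, -, 236, 740]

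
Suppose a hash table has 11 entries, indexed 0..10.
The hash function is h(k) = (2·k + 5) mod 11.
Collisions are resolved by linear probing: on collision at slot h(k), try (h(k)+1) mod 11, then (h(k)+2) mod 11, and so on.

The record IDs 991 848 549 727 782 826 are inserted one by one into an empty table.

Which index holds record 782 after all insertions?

991 hashes to 7; slot 7 is free → place at 7.
848 hashes to 7; 7 taken → place at 8.
549 hashes to 3; slot 3 is free → place at 3.
727 hashes to 7; 7,8 taken → place at 9.
782 hashes to 7; 7,8,9 taken → place at 10.
826 hashes to 7; 7,8,9,10 taken → place at 0.
Table: [826, -, -, 549, -, -, -, 991, 848, 727, 782]

10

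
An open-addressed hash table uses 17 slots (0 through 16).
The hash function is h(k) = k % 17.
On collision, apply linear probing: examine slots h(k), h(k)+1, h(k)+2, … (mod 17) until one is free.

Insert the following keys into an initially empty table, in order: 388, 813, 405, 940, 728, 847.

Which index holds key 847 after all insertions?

1

388: h=14 → slot 14
813: h=14, probe 14,15 → slot 15
405: h=14, probe 14,15,16 → slot 16
940: h=5 → slot 5
728: h=14, probe 14,15,16,0 → slot 0
847: h=14, probe 14,15,16,0,1 → slot 1
Table: [728, 847, _, _, _, 940, _, _, _, _, _, _, _, _, 388, 813, 405]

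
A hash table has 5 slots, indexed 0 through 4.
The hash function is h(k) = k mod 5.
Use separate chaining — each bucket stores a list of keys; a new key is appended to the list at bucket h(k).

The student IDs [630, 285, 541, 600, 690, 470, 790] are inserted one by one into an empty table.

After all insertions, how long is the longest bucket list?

6

630 -> bucket 0
285 -> bucket 0 (collision)
541 -> bucket 1
600 -> bucket 0 (collision)
690 -> bucket 0 (collision)
470 -> bucket 0 (collision)
790 -> bucket 0 (collision)
Final buckets:
0: 630 -> 285 -> 600 -> 690 -> 470 -> 790
1: 541
2: _
3: _
4: _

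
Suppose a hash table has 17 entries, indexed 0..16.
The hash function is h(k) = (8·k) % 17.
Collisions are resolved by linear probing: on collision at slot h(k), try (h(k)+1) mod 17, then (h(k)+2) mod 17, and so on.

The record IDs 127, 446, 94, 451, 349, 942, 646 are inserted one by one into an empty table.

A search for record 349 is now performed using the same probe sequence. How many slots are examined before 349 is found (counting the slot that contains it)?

127 hashes to 13; slot 13 is free -> place at 13.
446 hashes to 15; slot 15 is free -> place at 15.
94 hashes to 4; slot 4 is free -> place at 4.
451 hashes to 4; 4 taken -> place at 5.
349 hashes to 4; 4,5 taken -> place at 6.
942 hashes to 5; 5,6 taken -> place at 7.
646 hashes to 0; slot 0 is free -> place at 0.
Table: [646, -, -, -, 94, 451, 349, 942, -, -, -, -, -, 127, -, 446, -]
Lookup 349: h=4, probe 4,5,6 → found at 6.

3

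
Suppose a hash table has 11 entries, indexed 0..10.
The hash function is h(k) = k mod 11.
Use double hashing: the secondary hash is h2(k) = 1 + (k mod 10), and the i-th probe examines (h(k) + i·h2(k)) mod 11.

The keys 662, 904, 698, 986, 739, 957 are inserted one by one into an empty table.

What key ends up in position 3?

Insert 662: h=2, slot 2 empty => index 2.
Insert 904: h=2, h2=5, slot 2 occupied => index 7.
Insert 698: h=5, slot 5 empty => index 5.
Insert 986: h=7, h2=7, slot 7 occupied => index 3.
Insert 739: h=2, h2=10, slot 2 occupied => index 1.
Insert 957: h=0, slot 0 empty => index 0.
Table: [957, 739, 662, 986, -, 698, -, 904, -, -, -]

986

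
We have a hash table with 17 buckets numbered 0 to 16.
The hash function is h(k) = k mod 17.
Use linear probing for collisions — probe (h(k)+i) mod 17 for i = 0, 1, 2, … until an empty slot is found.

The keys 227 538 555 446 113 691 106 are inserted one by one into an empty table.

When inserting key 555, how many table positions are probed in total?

2

227: h=6 -> slot 6
538: h=11 -> slot 11
555: h=11, probe 11,12 -> slot 12
446: h=4 -> slot 4
113: h=11, probe 11,12,13 -> slot 13
691: h=11, probe 11,12,13,14 -> slot 14
106: h=4, probe 4,5 -> slot 5
Table: [., ., ., ., 446, 106, 227, ., ., ., ., 538, 555, 113, 691, ., .]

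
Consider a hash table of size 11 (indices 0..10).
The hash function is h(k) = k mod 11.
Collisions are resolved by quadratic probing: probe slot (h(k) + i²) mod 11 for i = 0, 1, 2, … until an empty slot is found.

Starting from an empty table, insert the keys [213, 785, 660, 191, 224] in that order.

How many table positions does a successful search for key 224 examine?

4

213: h=4 → slot 4
785: h=4, probe 4,5 → slot 5
660: h=0 → slot 0
191: h=4, probe 4,5,8 → slot 8
224: h=4, probe 4,5,8,2 → slot 2
Table: [660, -, 224, -, 213, 785, -, -, 191, -, -]
Lookup 224: h=4, probe 4,5,8,2 → found at 2.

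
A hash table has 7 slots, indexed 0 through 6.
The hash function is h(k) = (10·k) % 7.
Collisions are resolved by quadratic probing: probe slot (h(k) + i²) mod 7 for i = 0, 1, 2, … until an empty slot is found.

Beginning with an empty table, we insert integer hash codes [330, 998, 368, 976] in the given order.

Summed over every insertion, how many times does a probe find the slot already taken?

Insert 330: h=3, slot 3 empty -> index 3.
Insert 998: h=5, slot 5 empty -> index 5.
Insert 368: h=5, slot 5 occupied -> index 6.
Insert 976: h=2, slot 2 empty -> index 2.
Table: [∅, ∅, 976, 330, ∅, 998, 368]

1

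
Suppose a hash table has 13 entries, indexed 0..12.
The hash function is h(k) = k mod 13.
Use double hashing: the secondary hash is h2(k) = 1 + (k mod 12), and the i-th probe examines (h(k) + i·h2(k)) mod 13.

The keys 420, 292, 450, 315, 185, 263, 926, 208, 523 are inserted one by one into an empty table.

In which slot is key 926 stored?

Insert 420: h=4, slot 4 empty → index 4.
Insert 292: h=6, slot 6 empty → index 6.
Insert 450: h=8, slot 8 empty → index 8.
Insert 315: h=3, slot 3 empty → index 3.
Insert 185: h=3, h2=6, slot 3 occupied → index 9.
Insert 263: h=3, h2=12, slot 3 occupied → index 2.
Insert 926: h=3, h2=3, slots 3,6,9 occupied → index 12.
Insert 208: h=0, slot 0 empty → index 0.
Insert 523: h=3, h2=8, slot 3 occupied → index 11.
Table: [208, _, 263, 315, 420, _, 292, _, 450, 185, _, 523, 926]

12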